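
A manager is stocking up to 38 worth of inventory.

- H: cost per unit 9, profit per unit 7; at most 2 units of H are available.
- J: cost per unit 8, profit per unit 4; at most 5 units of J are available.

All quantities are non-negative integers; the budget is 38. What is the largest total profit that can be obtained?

22

H has the best ratio (7/9); taking only H gives at most 2×7 = 14 (stopped by the supply cap of 2).
Mixing does better — 2×H and 2×J: cost 34 ≤ 38, profit 2·7 + 2·4 = 22.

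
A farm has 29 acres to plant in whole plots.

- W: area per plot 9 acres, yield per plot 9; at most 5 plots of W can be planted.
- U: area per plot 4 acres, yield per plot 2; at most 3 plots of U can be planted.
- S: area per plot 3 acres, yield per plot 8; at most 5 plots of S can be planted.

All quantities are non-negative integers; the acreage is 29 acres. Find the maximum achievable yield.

This is a bounded integer knapsack.
Take 1×W, 1×U, and 5×S: area 28 ≤ 29, yield 1·9 + 1·2 + 5·8 = 51.
S has the best ratio (8/3) and is taken to its limit of 5; remaining capacity is filled optimally with the others.

51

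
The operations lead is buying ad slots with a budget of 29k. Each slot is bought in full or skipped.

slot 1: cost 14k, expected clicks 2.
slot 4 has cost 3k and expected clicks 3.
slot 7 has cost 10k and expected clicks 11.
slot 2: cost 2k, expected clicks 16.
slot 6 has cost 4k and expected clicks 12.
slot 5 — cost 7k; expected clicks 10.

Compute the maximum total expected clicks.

This is a 0-1 knapsack instance.
Allowing fractional choices, the relaxed optimum would be about 52.4, but ad slots are indivisible.
slot 7 + slot 2 + slot 6 + slot 5: cost 10 + 2 + 4 + 7 = 23 ≤ 29, expected clicks 11 + 16 + 12 + 10 = 49.
slot 4 + slot 7 + slot 2 + slot 6: cost 3 + 10 + 2 + 4 = 19 ≤ 29, expected clicks 3 + 11 + 16 + 12 = 42.
slot 4 + slot 7 + slot 2 + slot 6 + slot 5: cost 3 + 10 + 2 + 4 + 7 = 26 ≤ 29, expected clicks 3 + 11 + 16 + 12 + 10 = 52.
Best is slot 4, slot 7, slot 2, slot 6, and slot 5 with total expected clicks 52.

52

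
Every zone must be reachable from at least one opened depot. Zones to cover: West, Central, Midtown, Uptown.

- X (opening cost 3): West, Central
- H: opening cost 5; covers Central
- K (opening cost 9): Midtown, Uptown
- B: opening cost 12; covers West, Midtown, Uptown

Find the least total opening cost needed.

12

Choose X and K: together they cover West, Central, Midtown, Uptown — every zone.
Total opening cost: 3 + 9 = 12.
No cover costs less than 12.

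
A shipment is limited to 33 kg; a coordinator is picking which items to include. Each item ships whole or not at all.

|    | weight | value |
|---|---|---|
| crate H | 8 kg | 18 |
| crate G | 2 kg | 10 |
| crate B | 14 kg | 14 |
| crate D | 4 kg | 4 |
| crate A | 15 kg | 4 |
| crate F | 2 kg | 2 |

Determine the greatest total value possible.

Treat it as a binary knapsack problem.
crate H + crate G + crate B + crate D + crate F: weight 8 + 2 + 14 + 4 + 2 = 30 ≤ 33, value 18 + 10 + 14 + 4 + 2 = 48.
crate H + crate G + crate B + crate D: weight 8 + 2 + 14 + 4 = 28 ≤ 33, value 18 + 10 + 14 + 4 = 46.
Best is crate H, crate G, crate B, crate D, and crate F with total value 48.

48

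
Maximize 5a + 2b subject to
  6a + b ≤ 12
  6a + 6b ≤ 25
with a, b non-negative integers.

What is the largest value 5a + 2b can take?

11

The continuous relaxation peaks at (1.57, 2.6) with value 13.03; rounding to a feasible lattice point costs some objective.
(a,b)=(1,3) is feasible, giving 11.
(a,b)=(1,2) is feasible, giving 9.
(a,b)=(0,4) is feasible, giving 8.
Maximum is 11 at (a,b)=(1,3).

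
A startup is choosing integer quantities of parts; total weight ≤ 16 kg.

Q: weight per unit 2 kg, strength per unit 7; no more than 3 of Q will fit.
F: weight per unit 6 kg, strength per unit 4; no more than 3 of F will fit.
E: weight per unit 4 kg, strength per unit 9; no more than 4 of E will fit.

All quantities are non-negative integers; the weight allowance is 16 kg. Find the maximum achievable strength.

41

This is a bounded integer knapsack.
2×Q and 3×E: weight 16 ≤ 16, strength 2·7 + 3·9 = 41.
3×Q and 2×E: weight 14 ≤ 16, strength 3·7 + 2·9 = 39.
Best is 41.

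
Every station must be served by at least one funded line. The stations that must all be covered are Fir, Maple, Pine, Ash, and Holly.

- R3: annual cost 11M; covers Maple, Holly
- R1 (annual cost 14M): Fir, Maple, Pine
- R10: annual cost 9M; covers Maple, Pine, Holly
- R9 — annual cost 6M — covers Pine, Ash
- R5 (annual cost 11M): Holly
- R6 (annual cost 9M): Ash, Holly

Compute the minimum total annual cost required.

This is an integer covering problem.
The greedy cost-per-new-station heuristic would pick R10, R9, and R1 for 29, but a cheaper cover exists.
Choose R1 and R6: together they cover Fir, Maple, Pine, Ash, Holly — every station.
Total annual cost: 14 + 9 = 23.
No cover costs less than 23.

23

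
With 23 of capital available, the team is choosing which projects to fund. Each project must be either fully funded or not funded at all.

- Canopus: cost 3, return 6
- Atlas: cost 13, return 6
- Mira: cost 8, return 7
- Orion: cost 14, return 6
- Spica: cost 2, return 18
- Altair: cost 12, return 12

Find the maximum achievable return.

Mira + Spica + Altair: cost 8 + 2 + 12 = 22 ≤ 23, return 7 + 18 + 12 = 37.
Canopus + Spica + Altair: cost 3 + 2 + 12 = 17 ≤ 23, return 6 + 18 + 12 = 36.
Best is Mira, Spica, and Altair with total return 37.

37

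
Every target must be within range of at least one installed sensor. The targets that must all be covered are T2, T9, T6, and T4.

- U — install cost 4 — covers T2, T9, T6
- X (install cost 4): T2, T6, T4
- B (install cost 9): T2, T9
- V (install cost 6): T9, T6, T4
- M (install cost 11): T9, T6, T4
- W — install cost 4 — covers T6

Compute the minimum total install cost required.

Choose U and X: together they cover T2, T9, T6, T4 — every target.
Total install cost: 4 + 4 = 8.
No cover costs less than 8.

8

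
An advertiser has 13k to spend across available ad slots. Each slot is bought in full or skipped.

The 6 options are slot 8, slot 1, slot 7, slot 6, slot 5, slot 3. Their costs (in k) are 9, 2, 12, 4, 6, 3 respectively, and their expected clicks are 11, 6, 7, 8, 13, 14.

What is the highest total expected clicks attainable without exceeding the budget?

35

This is a 0-1 knapsack instance.
slot 1 + slot 5 + slot 3: cost 2 + 6 + 3 = 11 ≤ 13, expected clicks 6 + 13 + 14 = 33.
slot 6 + slot 5 + slot 3: cost 4 + 6 + 3 = 13 ≤ 13, expected clicks 8 + 13 + 14 = 35.
Best is slot 6, slot 5, and slot 3 with total expected clicks 35.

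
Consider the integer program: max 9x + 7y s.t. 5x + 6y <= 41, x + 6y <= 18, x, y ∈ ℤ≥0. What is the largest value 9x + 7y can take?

72

Relaxing integrality, the LP optimum is 73.80 at (x,y) = (8.2, 0), which is not an integer point.
(x,y)=(8,0): 5·8+6·0=40≤41, 1·8+6·0=8≤18, objective 72.
(x,y)=(7,1): 5·7+6·1=41≤41, 1·7+6·1=13≤18, objective 70.
(x,y)=(7,0): 5·7+6·0=35≤41, 1·7+6·0=7≤18, objective 63.
The best lattice point is (8,0), giving 72.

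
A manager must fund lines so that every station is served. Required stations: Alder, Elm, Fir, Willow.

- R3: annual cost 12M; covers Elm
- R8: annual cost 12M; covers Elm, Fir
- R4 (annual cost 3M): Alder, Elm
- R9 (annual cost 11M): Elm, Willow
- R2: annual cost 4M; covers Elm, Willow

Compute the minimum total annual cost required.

Choose R8, R4, and R2: together they cover Alder, Elm, Fir, Willow — every station.
Total annual cost: 12 + 3 + 4 = 19.
No cover costs less than 19.

19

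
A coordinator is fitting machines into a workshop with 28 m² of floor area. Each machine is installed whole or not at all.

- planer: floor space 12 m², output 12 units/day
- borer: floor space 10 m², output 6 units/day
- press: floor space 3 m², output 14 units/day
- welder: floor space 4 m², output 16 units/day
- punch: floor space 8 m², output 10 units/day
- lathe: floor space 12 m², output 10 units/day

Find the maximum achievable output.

Allowing fractional choices, the relaxed optimum would be about 52.8, but machines are indivisible.
borer + press + welder + punch: floor space 10 + 3 + 4 + 8 = 25 ≤ 28, output 6 + 14 + 16 + 10 = 46.
planer + press + welder + punch: floor space 12 + 3 + 4 + 8 = 27 ≤ 28, output 12 + 14 + 16 + 10 = 52.
press + welder + punch + lathe: floor space 3 + 4 + 8 + 12 = 27 ≤ 28, output 14 + 16 + 10 + 10 = 50.
Best is planer, press, welder, and punch with total output 52.

52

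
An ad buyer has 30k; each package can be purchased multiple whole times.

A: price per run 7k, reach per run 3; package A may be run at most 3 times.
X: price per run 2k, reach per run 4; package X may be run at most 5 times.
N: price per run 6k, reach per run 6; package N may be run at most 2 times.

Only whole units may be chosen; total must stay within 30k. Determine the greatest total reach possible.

35

Take 1×A, 5×X, and 2×N: price 29 ≤ 30, reach 1·3 + 5·4 + 2·6 = 35.
X has the best ratio (4/2) and is taken to its limit of 5; remaining capacity is filled optimally with the others.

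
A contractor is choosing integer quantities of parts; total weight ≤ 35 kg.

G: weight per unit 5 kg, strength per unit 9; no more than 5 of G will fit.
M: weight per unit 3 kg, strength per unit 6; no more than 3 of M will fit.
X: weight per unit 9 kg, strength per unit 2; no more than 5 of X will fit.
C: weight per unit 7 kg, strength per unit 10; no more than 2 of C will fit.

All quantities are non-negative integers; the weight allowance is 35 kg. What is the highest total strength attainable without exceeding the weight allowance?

63

M has the best ratio (6/3); taking only M gives at most 3×6 = 18 (stopped by the supply cap of 3).
Mixing does better — 5×G and 3×M: weight 34 ≤ 35, strength 5·9 + 3·6 = 63.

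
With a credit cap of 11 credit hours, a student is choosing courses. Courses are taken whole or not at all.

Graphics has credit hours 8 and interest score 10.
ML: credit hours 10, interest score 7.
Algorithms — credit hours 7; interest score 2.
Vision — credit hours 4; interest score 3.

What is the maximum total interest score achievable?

10

ML: credit hours 10 ≤ 11, interest score 7.
Graphics: credit hours 8 ≤ 11, interest score 10.
Algorithms + Vision: credit hours 7 + 4 = 11 ≤ 11, interest score 2 + 3 = 5.
Best is Graphics with total interest score 10.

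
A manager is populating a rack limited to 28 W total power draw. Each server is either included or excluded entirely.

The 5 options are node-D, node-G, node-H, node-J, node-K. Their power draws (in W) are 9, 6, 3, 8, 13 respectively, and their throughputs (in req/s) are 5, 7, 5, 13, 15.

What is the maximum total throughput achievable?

Allowing fractional choices, the relaxed optimum would be about 37.7, but servers are indivisible.
node-H + node-J + node-K: power draw 3 + 8 + 13 = 24 ≤ 28, throughput 5 + 13 + 15 = 33.
node-G + node-J + node-K: power draw 6 + 8 + 13 = 27 ≤ 28, throughput 7 + 13 + 15 = 35.
node-D + node-G + node-H + node-J: power draw 9 + 6 + 3 + 8 = 26 ≤ 28, throughput 5 + 7 + 5 + 13 = 30.
Best is node-G, node-J, and node-K with total throughput 35.

35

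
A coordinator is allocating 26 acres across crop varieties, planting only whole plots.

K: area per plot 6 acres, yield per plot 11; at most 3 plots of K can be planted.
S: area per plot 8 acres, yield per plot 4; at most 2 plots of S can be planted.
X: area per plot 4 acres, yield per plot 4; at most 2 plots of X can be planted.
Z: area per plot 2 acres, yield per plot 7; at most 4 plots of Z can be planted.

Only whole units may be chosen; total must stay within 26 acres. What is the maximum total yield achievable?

61

This is a bounded integer knapsack.
3×K and 4×Z: area 26 ≤ 26, yield 3·11 + 4·7 = 61.
2×K, 1×X, and 4×Z: area 24 ≤ 26, yield 2·11 + 1·4 + 4·7 = 54.
Best is 61.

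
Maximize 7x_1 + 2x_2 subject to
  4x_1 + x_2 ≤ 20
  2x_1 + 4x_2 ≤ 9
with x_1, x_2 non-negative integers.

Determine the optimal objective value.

28

Relaxing integrality, the LP optimum is 31.50 at (x_1,x_2) = (4.5, 0), which is not an integer point.
(x_1,x_2)=(4,0): 4·4+1·0=16≤20, 2·4+4·0=8≤9, objective 28.
(x_1,x_2)=(3,0): 4·3+1·0=12≤20, 2·3+4·0=6≤9, objective 21.
Maximum is 28 at (x_1,x_2)=(4,0).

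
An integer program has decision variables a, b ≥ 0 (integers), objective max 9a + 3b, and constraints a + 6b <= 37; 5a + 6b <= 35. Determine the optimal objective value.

63

(a,b)=(7,0): 1·7+6·0=7≤37, 5·7+6·0=35≤35, objective 63.
(a,b)=(6,0): 1·6+6·0=6≤37, 5·6+6·0=30≤35, objective 54.
No feasible integer point exceeds 63.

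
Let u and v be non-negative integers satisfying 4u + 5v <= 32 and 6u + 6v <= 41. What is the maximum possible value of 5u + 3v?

The continuous relaxation peaks at (6.83, 0) with value 34.17; rounding to a feasible lattice point costs some objective.
(u,v)=(6,0): 4·6+5·0=24≤32, 6·6+6·0=36≤41, objective 30.
(u,v)=(5,1): 4·5+5·1=25≤32, 6·5+6·1=36≤41, objective 28.
No feasible integer point exceeds 30.

30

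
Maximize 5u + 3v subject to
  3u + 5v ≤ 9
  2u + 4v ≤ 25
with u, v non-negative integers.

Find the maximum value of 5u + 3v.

15

(u,v)=(3,0): 3·3+5·0=9≤9, 2·3+4·0=6≤25, objective 15.
(u,v)=(2,0): 3·2+5·0=6≤9, 2·2+4·0=4≤25, objective 10.
Maximum is 15 at (u,v)=(3,0).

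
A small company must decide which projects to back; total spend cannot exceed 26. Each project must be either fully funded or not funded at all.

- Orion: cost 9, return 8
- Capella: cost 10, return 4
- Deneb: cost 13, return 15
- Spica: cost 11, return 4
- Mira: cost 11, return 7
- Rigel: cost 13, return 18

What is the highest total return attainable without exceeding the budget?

33

Deneb + Rigel: cost 13 + 13 = 26 ≤ 26, return 15 + 18 = 33.
Orion + Rigel: cost 9 + 13 = 22 ≤ 26, return 8 + 18 = 26.
Best is Deneb and Rigel with total return 33.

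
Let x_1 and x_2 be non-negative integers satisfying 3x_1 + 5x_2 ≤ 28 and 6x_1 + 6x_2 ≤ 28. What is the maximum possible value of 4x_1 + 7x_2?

28

The continuous relaxation peaks at (0, 4.67) with value 32.67; rounding to a feasible lattice point costs some objective.
(x_1,x_2)=(0,4): 3·0+5·4=20≤28, 6·0+6·4=24≤28, objective 28.
(x_1,x_2)=(1,3): 3·1+5·3=18≤28, 6·1+6·3=24≤28, objective 25.
(x_1,x_2)=(0,3): 3·0+5·3=15≤28, 6·0+6·3=18≤28, objective 21.
No feasible integer point exceeds 28.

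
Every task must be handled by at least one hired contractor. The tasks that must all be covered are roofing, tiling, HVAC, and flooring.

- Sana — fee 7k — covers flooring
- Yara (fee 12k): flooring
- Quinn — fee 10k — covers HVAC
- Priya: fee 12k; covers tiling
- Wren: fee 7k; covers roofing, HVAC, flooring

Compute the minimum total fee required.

19

Choose Priya and Wren: together they cover roofing, tiling, HVAC, flooring — every task.
Total fee: 12 + 7 = 19.
No cover costs less than 19.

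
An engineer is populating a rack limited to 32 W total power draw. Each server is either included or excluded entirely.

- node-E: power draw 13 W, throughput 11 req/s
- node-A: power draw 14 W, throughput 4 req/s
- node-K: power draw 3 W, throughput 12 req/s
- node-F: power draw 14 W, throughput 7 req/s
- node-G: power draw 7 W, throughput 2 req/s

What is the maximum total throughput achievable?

30

node-E + node-K + node-F: power draw 13 + 3 + 14 = 30 ≤ 32, throughput 11 + 12 + 7 = 30.
node-E + node-A + node-K: power draw 13 + 14 + 3 = 30 ≤ 32, throughput 11 + 4 + 12 = 27.
Best is node-E, node-K, and node-F with total throughput 30.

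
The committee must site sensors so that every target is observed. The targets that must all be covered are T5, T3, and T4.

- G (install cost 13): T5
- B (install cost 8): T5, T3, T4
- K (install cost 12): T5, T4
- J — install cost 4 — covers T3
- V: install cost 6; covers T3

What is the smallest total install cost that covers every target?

B alone covers T5, T3, T4 — every target.
Total install cost: 8.
No cover costs less than 8.

8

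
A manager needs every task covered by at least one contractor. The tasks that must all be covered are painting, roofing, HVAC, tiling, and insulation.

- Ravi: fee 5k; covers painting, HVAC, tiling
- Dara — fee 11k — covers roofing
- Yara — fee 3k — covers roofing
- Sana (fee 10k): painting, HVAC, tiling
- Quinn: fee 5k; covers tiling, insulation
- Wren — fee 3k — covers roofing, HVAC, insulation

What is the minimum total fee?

Choose Ravi and Wren: together they cover painting, roofing, HVAC, tiling, insulation — every task.
Total fee: 5 + 3 = 8.
No cover costs less than 8.

8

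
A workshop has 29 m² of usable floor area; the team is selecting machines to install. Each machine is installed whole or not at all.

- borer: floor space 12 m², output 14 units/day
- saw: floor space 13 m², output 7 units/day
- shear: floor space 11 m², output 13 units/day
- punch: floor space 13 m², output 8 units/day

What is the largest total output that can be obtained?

Allowing fractional choices, the relaxed optimum would be about 30.7, but machines are indivisible.
borer + shear: floor space 12 + 11 = 23 ≤ 29, output 14 + 13 = 27.
borer + punch: floor space 12 + 13 = 25 ≤ 29, output 14 + 8 = 22.
shear + punch: floor space 11 + 13 = 24 ≤ 29, output 13 + 8 = 21.
Best is borer and shear with total output 27.

27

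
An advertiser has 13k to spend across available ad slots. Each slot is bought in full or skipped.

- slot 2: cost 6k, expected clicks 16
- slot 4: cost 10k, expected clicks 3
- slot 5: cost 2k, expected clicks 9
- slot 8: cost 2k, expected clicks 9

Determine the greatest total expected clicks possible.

Allowing fractional choices, the relaxed optimum would be about 34.9, but ad slots are indivisible.
slot 2 + slot 5 + slot 8: cost 6 + 2 + 2 = 10 ≤ 13, expected clicks 16 + 9 + 9 = 34.
slot 2 + slot 5: cost 6 + 2 = 8 ≤ 13, expected clicks 16 + 9 = 25.
Best is slot 2, slot 5, and slot 8 with total expected clicks 34.

34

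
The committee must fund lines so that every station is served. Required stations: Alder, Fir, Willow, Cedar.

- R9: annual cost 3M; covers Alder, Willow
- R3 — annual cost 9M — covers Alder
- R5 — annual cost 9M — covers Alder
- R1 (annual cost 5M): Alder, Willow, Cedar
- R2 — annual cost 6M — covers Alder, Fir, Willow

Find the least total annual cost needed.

This is an integer covering problem.
The greedy cost-per-new-station heuristic would pick R9, R1, and R2 for 14, but a cheaper cover exists.
Choose R1 and R2: together they cover Alder, Fir, Willow, Cedar — every station.
Total annual cost: 5 + 6 = 11.
No cover costs less than 11.

11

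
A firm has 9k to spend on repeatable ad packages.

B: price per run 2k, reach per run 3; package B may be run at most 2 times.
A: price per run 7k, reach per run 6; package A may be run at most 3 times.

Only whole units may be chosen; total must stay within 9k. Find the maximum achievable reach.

9

B has the best ratio (3/2); taking only B gives at most 2×3 = 6 (stopped by the supply cap of 2).
Mixing does better — 1×B and 1×A: price 9 ≤ 9, reach 1·3 + 1·6 = 9.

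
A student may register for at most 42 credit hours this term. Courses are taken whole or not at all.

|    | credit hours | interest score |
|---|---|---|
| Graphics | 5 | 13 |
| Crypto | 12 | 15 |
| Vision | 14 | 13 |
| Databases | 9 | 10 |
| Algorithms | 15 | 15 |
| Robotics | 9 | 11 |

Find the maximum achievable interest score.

This is an integer program with binary decision variables.
Allowing fractional choices, the relaxed optimum would be about 56.0, but courses are indivisible.
Graphics + Crypto + Algorithms + Robotics: credit hours 5 + 12 + 15 + 9 = 41 ≤ 42, interest score 13 + 15 + 15 + 11 = 54.
Graphics + Crypto + Databases + Algorithms: credit hours 5 + 12 + 9 + 15 = 41 ≤ 42, interest score 13 + 15 + 10 + 15 = 53.
Graphics + Crypto + Vision + Robotics: credit hours 5 + 12 + 14 + 9 = 40 ≤ 42, interest score 13 + 15 + 13 + 11 = 52.
Best is Graphics, Crypto, Algorithms, and Robotics with total interest score 54.

54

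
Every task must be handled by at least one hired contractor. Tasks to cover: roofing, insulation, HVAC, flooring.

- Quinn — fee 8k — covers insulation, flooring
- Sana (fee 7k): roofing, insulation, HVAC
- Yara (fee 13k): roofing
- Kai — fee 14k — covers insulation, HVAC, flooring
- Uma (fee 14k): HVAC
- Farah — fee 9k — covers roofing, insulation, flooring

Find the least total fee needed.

15

Choose Quinn and Sana: together they cover roofing, insulation, HVAC, flooring — every task.
Total fee: 8 + 7 = 15.
No cover costs less than 15.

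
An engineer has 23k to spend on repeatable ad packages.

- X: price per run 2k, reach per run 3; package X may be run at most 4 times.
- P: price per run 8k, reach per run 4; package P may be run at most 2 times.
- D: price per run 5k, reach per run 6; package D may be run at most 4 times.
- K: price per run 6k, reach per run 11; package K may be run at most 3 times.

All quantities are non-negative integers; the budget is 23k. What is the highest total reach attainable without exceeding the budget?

Take 1×D and 3×K: price 23 ≤ 23, reach 1·6 + 3·11 = 39.
K has the best ratio (11/6) and is taken to its limit of 3; remaining capacity is filled optimally with the others.

39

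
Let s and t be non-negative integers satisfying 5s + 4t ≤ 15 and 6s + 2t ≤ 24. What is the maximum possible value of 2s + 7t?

(s,t)=(0,3): 5·0+4·3=12≤15, 6·0+2·3=6≤24, objective 21.
(s,t)=(1,2): 5·1+4·2=13≤15, 6·1+2·2=10≤24, objective 16.
(s,t)=(0,2): 5·0+4·2=8≤15, 6·0+2·2=4≤24, objective 14.
No feasible integer point exceeds 21.

21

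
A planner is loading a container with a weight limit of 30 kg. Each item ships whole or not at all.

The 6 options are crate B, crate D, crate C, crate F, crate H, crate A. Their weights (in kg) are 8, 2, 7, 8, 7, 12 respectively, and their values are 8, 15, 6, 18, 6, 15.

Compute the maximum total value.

56

crate D + crate C + crate F + crate A: weight 2 + 7 + 8 + 12 = 29 ≤ 30, value 15 + 6 + 18 + 15 = 54.
crate B + crate D + crate F + crate A: weight 8 + 2 + 8 + 12 = 30 ≤ 30, value 8 + 15 + 18 + 15 = 56.
crate D + crate F + crate H + crate A: weight 2 + 8 + 7 + 12 = 29 ≤ 30, value 15 + 18 + 6 + 15 = 54.
Best is crate B, crate D, crate F, and crate A with total value 56.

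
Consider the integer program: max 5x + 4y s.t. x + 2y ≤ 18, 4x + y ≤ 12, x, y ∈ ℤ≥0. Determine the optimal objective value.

(x,y)=(1,8): 1·1+2·8=17≤18, 4·1+1·8=12≤12, objective 37.
(x,y)=(0,9): 1·0+2·9=18≤18, 4·0+1·9=9≤12, objective 36.
No feasible integer point exceeds 37.

37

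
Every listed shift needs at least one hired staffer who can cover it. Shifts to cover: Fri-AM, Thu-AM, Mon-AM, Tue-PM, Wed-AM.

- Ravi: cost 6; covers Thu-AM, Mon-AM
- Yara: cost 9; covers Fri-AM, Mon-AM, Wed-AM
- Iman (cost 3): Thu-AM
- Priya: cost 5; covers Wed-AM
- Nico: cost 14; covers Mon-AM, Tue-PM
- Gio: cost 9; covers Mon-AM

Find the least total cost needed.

This is an integer covering problem.
The greedy cost-per-new-shift heuristic would pick Ravi, Yara, and Nico for 29, but a cheaper cover exists.
Choose Yara, Iman, and Nico: together they cover Fri-AM, Thu-AM, Mon-AM, Tue-PM, Wed-AM — every shift.
Total cost: 9 + 3 + 14 = 26.
No cover costs less than 26.

26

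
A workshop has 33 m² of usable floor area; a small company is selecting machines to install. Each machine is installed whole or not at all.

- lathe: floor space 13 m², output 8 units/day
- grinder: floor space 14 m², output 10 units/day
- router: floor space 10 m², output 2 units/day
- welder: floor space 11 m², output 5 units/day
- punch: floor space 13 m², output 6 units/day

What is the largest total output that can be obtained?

18

Allowing fractional choices, the relaxed optimum would be about 20.8, but machines are indivisible.
grinder + welder: floor space 14 + 11 = 25 ≤ 33, output 10 + 5 = 15.
grinder + punch: floor space 14 + 13 = 27 ≤ 33, output 10 + 6 = 16.
lathe + grinder: floor space 13 + 14 = 27 ≤ 33, output 8 + 10 = 18.
Best is lathe and grinder with total output 18.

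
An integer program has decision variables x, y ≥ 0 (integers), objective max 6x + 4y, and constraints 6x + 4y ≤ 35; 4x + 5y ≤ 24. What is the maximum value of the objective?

30

The continuous relaxation peaks at (5.83, 0) with value 35.00; rounding to a feasible lattice point costs some objective.
(x,y)=(5,0): 6·5+4·0=30≤35, 4·5+5·0=20≤24, objective 30.
(x,y)=(4,1): 6·4+4·1=28≤35, 4·4+5·1=21≤24, objective 28.
(x,y)=(4,0): 6·4+4·0=24≤35, 4·4+5·0=16≤24, objective 24.
The best lattice point is (5,0), giving 30.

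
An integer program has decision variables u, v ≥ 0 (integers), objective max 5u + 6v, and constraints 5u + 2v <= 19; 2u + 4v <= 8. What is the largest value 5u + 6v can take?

16

The continuous relaxation peaks at (3.75, 0.125) with value 19.50; rounding to a feasible lattice point costs some objective.
(u,v)=(2,1) is feasible, giving 16.
(u,v)=(3,0) is feasible, giving 15.
(u,v)=(1,1) is feasible, giving 11.
The best lattice point is (2,1), giving 16.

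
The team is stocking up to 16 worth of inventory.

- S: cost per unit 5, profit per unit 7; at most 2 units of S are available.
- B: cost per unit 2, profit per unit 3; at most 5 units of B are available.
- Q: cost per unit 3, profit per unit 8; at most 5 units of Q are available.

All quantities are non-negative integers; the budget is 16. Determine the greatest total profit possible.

Q has the best ratio (8/3); taking only Q gives at most 5×8 = 40 (stopped by the cost limit).
Optimal: 5×Q: cost 15 ≤ 16, profit 5·8 = 40.

40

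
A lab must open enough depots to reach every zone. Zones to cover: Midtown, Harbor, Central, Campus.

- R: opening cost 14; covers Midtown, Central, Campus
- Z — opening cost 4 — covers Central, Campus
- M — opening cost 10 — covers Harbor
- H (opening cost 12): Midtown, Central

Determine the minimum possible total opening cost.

This is an integer covering problem.
The greedy cost-per-new-zone heuristic would pick Z, M, and H for 26, but a cheaper cover exists.
Choose R and M: together they cover Midtown, Harbor, Central, Campus — every zone.
Total opening cost: 14 + 10 = 24.
No cover costs less than 24.

24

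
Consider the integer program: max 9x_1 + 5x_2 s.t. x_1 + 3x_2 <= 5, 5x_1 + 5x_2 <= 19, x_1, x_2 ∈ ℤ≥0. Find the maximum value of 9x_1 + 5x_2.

(x_1,x_2)=(3,0): 1·3+3·0=3≤5, 5·3+5·0=15≤19, objective 27.
(x_1,x_2)=(2,1): 1·2+3·1=5≤5, 5·2+5·1=15≤19, objective 23.
The best lattice point is (3,0), giving 27.

27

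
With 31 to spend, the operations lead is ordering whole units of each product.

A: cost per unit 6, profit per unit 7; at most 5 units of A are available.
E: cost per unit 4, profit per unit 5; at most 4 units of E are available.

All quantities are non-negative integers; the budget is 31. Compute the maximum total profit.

Take 3×A and 3×E: cost 30 ≤ 31, profit 3·7 + 3·5 = 36.
No other integer combination yields more.

36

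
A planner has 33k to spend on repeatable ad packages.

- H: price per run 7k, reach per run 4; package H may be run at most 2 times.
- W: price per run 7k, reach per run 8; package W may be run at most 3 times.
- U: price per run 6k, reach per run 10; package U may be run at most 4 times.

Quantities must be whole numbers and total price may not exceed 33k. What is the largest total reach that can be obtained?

This is a bounded integer knapsack.
U has the best ratio (10/6); taking only U gives at most 4×10 = 40 (stopped by the supply cap of 4).
Mixing does better — 1×W and 4×U: price 31 ≤ 33, reach 1·8 + 4·10 = 48.

48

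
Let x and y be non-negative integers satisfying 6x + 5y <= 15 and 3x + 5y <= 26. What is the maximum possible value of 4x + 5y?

(x,y)=(0,3): 6·0+5·3=15≤15, 3·0+5·3=15≤26, objective 15.
(x,y)=(0,2): 6·0+5·2=10≤15, 3·0+5·2=10≤26, objective 10.
Maximum is 15 at (x,y)=(0,3).

15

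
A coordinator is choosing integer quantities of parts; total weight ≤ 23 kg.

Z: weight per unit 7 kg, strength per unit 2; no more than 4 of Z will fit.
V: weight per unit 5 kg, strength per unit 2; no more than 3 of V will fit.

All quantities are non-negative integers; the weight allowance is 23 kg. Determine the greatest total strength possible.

1×Z and 3×V: weight 22 ≤ 23, strength 1·2 + 3·2 = 8.
3×V: weight 15 ≤ 23, strength 3·2 = 6.
Best is 8.

8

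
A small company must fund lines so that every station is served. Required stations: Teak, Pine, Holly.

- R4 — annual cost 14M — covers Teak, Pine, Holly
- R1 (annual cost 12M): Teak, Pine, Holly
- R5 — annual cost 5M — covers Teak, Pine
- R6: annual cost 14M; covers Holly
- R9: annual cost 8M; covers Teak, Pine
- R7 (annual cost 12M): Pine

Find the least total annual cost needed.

The greedy cost-per-new-station heuristic would pick R5 and R1 for 17, but a cheaper cover exists.
R1 alone covers Teak, Pine, Holly — every station.
Total annual cost: 12.
No cover costs less than 12.

12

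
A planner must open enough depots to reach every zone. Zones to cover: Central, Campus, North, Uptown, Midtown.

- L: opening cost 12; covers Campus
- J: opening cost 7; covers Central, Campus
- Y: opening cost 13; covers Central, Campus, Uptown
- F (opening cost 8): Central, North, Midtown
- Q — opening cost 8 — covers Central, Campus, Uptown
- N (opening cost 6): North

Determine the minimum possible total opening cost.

16

This is a weighted set-cover instance.
Choose F and Q: together they cover Central, Campus, North, Uptown, Midtown — every zone.
Total opening cost: 8 + 8 = 16.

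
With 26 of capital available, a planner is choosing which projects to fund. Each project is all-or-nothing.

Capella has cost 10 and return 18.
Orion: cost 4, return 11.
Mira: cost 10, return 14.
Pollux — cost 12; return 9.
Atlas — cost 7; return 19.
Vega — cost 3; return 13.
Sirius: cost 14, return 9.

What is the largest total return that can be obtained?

61

Allowing fractional choices, the relaxed optimum would be about 63.8, but projects are indivisible.
Orion + Pollux + Atlas + Vega: cost 4 + 12 + 7 + 3 = 26 ≤ 26, return 11 + 9 + 19 + 13 = 52.
Capella + Orion + Atlas + Vega: cost 10 + 4 + 7 + 3 = 24 ≤ 26, return 18 + 11 + 19 + 13 = 61.
Orion + Mira + Atlas + Vega: cost 4 + 10 + 7 + 3 = 24 ≤ 26, return 11 + 14 + 19 + 13 = 57.
Best is Capella, Orion, Atlas, and Vega with total return 61.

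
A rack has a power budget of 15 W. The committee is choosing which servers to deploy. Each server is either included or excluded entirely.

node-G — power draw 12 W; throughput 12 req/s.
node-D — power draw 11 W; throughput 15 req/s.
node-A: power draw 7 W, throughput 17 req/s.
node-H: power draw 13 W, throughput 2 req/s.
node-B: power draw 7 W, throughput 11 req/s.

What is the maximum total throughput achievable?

Allowing fractional choices, the relaxed optimum would be about 29.4, but servers are indivisible.
node-D: power draw 11 ≤ 15, throughput 15.
node-A + node-B: power draw 7 + 7 = 14 ≤ 15, throughput 17 + 11 = 28.
node-A: power draw 7 ≤ 15, throughput 17.
Best is node-A and node-B with total throughput 28.

28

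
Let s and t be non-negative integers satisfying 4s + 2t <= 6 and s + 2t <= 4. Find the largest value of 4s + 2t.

6

(s,t)=(1,1): 4·1+2·1=6≤6, 1·1+2·1=3≤4, objective 6.
(s,t)=(0,2): 4·0+2·2=4≤6, 1·0+2·2=4≤4, objective 4.
(s,t)=(1,0): 4·1+2·0=4≤6, 1·1+2·0=1≤4, objective 4.
No feasible integer point exceeds 6.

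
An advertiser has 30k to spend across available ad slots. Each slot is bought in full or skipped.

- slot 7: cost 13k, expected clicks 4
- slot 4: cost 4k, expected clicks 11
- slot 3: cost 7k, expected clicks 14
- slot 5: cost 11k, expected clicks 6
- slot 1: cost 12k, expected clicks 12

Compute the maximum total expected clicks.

37

slot 3 + slot 5 + slot 1: cost 7 + 11 + 12 = 30 ≤ 30, expected clicks 14 + 6 + 12 = 32.
slot 4 + slot 3 + slot 5: cost 4 + 7 + 11 = 22 ≤ 30, expected clicks 11 + 14 + 6 = 31.
slot 4 + slot 3 + slot 1: cost 4 + 7 + 12 = 23 ≤ 30, expected clicks 11 + 14 + 12 = 37.
Best is slot 4, slot 3, and slot 1 with total expected clicks 37.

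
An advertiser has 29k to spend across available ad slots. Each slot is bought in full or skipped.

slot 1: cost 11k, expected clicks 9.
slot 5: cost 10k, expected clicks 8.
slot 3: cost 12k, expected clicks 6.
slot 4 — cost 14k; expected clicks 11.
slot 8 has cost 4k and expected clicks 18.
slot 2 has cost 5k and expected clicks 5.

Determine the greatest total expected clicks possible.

38

Allowing fractional choices, the relaxed optimum would be about 39.2, but ad slots are indivisible.
slot 1 + slot 5 + slot 8: cost 11 + 10 + 4 = 25 ≤ 29, expected clicks 9 + 8 + 18 = 35.
slot 5 + slot 4 + slot 8: cost 10 + 14 + 4 = 28 ≤ 29, expected clicks 8 + 11 + 18 = 37.
slot 1 + slot 4 + slot 8: cost 11 + 14 + 4 = 29 ≤ 29, expected clicks 9 + 11 + 18 = 38.
Best is slot 1, slot 4, and slot 8 with total expected clicks 38.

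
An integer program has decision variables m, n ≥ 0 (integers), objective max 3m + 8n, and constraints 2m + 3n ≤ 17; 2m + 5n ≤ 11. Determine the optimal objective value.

(m,n)=(3,1): 2·3+3·1=9≤17, 2·3+5·1=11≤11, objective 17.
(m,n)=(0,2): 2·0+3·2=6≤17, 2·0+5·2=10≤11, objective 16.
(m,n)=(2,1): 2·2+3·1=7≤17, 2·2+5·1=9≤11, objective 14.
The best lattice point is (3,1), giving 17.

17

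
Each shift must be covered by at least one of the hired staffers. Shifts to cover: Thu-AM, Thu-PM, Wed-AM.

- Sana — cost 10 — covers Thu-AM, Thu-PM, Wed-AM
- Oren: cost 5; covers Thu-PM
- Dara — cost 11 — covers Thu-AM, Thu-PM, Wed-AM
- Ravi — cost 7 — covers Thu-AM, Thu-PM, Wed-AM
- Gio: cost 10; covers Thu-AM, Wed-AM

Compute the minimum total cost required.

7

Ravi alone covers Thu-AM, Thu-PM, Wed-AM — every shift.
Total cost: 7.
No cover costs less than 7.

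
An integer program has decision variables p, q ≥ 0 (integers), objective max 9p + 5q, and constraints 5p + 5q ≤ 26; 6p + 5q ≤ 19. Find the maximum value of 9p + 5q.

27

Relaxing integrality, the LP optimum is 28.50 at (p,q) = (3.17, 0), which is not an integer point.
(p,q)=(3,0) is feasible, giving 27.
(p,q)=(2,1) is feasible, giving 23.
Maximum is 27 at (p,q)=(3,0).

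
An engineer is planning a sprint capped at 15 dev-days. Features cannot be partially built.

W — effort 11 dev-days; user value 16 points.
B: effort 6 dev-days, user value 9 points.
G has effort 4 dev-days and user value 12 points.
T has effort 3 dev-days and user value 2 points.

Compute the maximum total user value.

28

Take W and G: effort 11 + 4 = 15 ≤ 15, user value 16 + 12 = 28.
No other feasible combination does better.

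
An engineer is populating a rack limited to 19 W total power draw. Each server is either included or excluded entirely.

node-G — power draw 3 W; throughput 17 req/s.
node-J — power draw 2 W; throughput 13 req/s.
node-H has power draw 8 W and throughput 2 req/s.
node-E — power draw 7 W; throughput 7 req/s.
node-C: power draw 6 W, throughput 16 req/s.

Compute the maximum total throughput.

node-G + node-J + node-C: power draw 3 + 2 + 6 = 11 ≤ 19, throughput 17 + 13 + 16 = 46.
node-G + node-J + node-E + node-C: power draw 3 + 2 + 7 + 6 = 18 ≤ 19, throughput 17 + 13 + 7 + 16 = 53.
node-G + node-J + node-H + node-C: power draw 3 + 2 + 8 + 6 = 19 ≤ 19, throughput 17 + 13 + 2 + 16 = 48.
Best is node-G, node-J, node-E, and node-C with total throughput 53.

53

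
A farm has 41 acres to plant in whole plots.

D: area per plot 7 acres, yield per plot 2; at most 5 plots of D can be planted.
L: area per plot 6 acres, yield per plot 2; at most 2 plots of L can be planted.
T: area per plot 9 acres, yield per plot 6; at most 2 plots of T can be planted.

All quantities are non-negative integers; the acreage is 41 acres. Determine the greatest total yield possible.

T has the best ratio (6/9); taking only T gives at most 2×6 = 12 (stopped by the supply cap of 2).
Mixing does better — 1×D, 2×L, and 2×T: area 37 ≤ 41, yield 1·2 + 2·2 + 2·6 = 18.

18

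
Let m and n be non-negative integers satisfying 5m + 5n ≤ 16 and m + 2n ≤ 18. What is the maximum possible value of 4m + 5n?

15

The continuous relaxation peaks at (0, 3.2) with value 16.00; rounding to a feasible lattice point costs some objective.
(m,n)=(0,3) is feasible, giving 15.
(m,n)=(1,2) is feasible, giving 14.
(m,n)=(0,2) is feasible, giving 10.
The best lattice point is (0,3), giving 15.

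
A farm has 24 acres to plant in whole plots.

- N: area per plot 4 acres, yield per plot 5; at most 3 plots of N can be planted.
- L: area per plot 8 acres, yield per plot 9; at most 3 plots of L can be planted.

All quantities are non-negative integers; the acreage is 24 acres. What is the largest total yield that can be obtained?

Take 2×N and 2×L: area 24 ≤ 24, yield 2·5 + 2·9 = 28.
No other integer combination yields more.

28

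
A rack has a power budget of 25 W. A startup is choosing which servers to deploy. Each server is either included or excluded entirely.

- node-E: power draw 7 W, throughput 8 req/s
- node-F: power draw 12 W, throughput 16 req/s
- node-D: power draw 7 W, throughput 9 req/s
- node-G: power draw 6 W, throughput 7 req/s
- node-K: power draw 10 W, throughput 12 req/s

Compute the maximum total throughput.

32

Take node-F, node-D, and node-G: power draw 12 + 7 + 6 = 25 ≤ 25, throughput 16 + 9 + 7 = 32.
No other feasible combination does better.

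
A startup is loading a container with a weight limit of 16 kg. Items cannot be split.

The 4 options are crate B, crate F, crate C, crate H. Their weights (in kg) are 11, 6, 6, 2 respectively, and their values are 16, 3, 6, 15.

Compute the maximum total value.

This is a 0-1 knapsack instance.
Take crate B and crate H: weight 11 + 2 = 13 ≤ 16, value 16 + 15 = 31.
No other feasible combination does better.

31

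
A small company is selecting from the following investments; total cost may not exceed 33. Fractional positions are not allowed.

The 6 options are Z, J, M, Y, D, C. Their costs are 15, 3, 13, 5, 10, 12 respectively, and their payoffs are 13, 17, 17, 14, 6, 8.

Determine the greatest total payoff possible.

56

Allowing fractional choices, the relaxed optimum would be about 58.4, but investments are indivisible.
J + M + Y + C: cost 3 + 13 + 5 + 12 = 33 ≤ 33, payoff 17 + 17 + 14 + 8 = 56.
Z + J + Y + D: cost 15 + 3 + 5 + 10 = 33 ≤ 33, payoff 13 + 17 + 14 + 6 = 50.
J + M + Y + D: cost 3 + 13 + 5 + 10 = 31 ≤ 33, payoff 17 + 17 + 14 + 6 = 54.
Best is J, M, Y, and C with total payoff 56.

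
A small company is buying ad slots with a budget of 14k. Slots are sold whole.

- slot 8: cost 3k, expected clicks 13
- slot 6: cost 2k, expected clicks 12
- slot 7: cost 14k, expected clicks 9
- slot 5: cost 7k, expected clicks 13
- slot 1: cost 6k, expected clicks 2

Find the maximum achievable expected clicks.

slot 8 + slot 6 + slot 1: cost 3 + 2 + 6 = 11 ≤ 14, expected clicks 13 + 12 + 2 = 27.
slot 8 + slot 6 + slot 5: cost 3 + 2 + 7 = 12 ≤ 14, expected clicks 13 + 12 + 13 = 38.
Best is slot 8, slot 6, and slot 5 with total expected clicks 38.

38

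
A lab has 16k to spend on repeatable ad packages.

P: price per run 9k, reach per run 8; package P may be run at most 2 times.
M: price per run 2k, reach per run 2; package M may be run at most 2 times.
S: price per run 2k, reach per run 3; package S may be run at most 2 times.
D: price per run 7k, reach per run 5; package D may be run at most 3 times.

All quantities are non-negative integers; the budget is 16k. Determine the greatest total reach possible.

16

This is a bounded integer knapsack.
Take 1×P, 1×M, and 2×S: price 15 ≤ 16, reach 1·8 + 1·2 + 2·3 = 16.
S has the best ratio (3/2) and is taken to its limit of 2; remaining capacity is filled optimally with the others.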